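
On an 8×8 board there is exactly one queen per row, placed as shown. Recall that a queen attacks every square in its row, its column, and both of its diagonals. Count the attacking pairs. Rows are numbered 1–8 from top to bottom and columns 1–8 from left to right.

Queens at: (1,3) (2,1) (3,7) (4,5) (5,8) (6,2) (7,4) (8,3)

Same column: (1,3)–(8,3) (column 3).
Same diagonal: (7,4)–(8,3) (|7−8| = |4−3| = 1).
Total attacking pairs: 2.

2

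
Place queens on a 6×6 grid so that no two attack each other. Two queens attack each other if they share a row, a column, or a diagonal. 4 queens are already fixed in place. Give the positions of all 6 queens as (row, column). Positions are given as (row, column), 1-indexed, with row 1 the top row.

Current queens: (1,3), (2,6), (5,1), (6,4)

(1,3) (2,6) (3,2) (4,5) (5,1) (6,4)

Row 3: attacked by (1,3)→{1,3,5}; (2,6)→{5,6}; (5,1)→{1,3}; (6,4)→{1,4}. Safe: 2. Place at column 2.
Row 4: attacked by (1,3)→{3,6}; (2,6)→{4,6}; (3,2)→{1,2,3}; (5,1)→{1,2}; (6,4)→{2,4,6}. Safe: 5. Place at column 5.
Columns [3, 6, 2, 5, 1, 4], r−c [-2, -4, 1, -1, 4, 2], r+c [4, 8, 5, 9, 6, 10] are all distinct, so no two queens attack.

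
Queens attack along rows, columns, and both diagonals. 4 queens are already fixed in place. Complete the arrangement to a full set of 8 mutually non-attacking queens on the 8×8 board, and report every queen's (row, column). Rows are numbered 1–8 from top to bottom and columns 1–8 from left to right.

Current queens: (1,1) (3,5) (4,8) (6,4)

(1,1) (2,7) (3,5) (4,8) (5,2) (6,4) (7,6) (8,3)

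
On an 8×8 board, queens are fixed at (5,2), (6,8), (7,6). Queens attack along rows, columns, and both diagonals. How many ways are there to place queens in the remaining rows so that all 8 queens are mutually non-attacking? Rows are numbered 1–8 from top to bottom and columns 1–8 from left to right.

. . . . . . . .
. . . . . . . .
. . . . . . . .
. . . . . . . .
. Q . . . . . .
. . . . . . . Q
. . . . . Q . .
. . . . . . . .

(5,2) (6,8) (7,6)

Branch on row 1: col 1 → 0; col 4 → 0; col 5 → 2; col 7 → 0.
Sum: 0 + 0 + 2 + 0 = 2.

2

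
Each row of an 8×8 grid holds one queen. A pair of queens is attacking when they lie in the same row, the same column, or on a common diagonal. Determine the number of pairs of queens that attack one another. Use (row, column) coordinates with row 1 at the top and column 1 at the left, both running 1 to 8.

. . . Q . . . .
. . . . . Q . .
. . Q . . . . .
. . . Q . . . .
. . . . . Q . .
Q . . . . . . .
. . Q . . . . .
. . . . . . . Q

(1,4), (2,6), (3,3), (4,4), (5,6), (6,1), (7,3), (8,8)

Same column: (1,4)–(4,4) (column 4); (2,6)–(5,6) (column 6); (3,3)–(7,3) (column 3).
Same diagonal: (2,6)–(4,4) (|2−4| = |6−4| = 2); (3,3)–(4,4) (|3−4| = |3−4| = 1); (3,3)–(8,8) (|3−8| = |3−8| = 5); (4,4)–(8,8) (|4−8| = |4−8| = 4).
Total attacking pairs: 7.

7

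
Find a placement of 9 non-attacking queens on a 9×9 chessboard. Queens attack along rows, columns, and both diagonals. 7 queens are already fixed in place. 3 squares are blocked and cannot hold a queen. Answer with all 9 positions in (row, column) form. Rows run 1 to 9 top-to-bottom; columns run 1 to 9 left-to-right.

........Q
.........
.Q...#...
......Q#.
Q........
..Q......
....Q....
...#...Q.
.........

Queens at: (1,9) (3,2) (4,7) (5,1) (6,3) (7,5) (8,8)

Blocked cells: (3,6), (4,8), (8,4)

Row 2: attacked by (1,9)→{8,9}; (3,2)→{1,2,3}; (4,7)→{5,7,9}; (5,1)→{1,4}; (6,3)→{3,7}; (7,5)→{5}; (8,8)→{2,8}. Safe: 6. Place at column 6.
Row 9: attacked by (1,9)→{1,9}; (2,6)→{6}; (3,2)→{2,8}; (4,7)→{2,7}; (5,1)→{1,5}; (6,3)→{3,6}; (7,5)→{3,5,7}; (8,8)→{7,8,9}. Safe: 4. Place at column 4.
Columns [9, 6, 2, 7, 1, 3, 5, 8, 4], r−c [-8, -4, 1, -3, 4, 3, 2, 0, 5], r+c [10, 8, 5, 11, 6, 9, 12, 16, 13] are all distinct, so no two queens attack.

(1,9) (2,6) (3,2) (4,7) (5,1) (6,3) (7,5) (8,8) (9,4)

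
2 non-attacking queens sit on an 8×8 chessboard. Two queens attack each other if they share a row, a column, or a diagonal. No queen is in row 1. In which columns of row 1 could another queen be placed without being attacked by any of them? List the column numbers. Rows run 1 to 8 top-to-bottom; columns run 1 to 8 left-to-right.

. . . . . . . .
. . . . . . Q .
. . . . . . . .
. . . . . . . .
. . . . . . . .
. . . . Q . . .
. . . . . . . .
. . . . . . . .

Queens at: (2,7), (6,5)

(2,7) attacks row 1 at column 7 and diagonals 6, 8.
(6,5) attacks row 1 at column 5.
Attacked columns: {5, 6, 7, 8}. Safe: {1, 2, 3, 4}.

columns 1, 2, 3, 4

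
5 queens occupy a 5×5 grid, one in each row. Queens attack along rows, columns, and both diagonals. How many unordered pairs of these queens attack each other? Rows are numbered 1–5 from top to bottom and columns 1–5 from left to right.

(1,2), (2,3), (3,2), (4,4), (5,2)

Same column: (1,2)–(3,2) (column 2); (1,2)–(5,2) (column 2); (3,2)–(5,2) (column 2).
Same diagonal: (1,2)–(2,3) (|1−2| = |2−3| = 1); (2,3)–(3,2) (|2−3| = |3−2| = 1).
Total attacking pairs: 5.

5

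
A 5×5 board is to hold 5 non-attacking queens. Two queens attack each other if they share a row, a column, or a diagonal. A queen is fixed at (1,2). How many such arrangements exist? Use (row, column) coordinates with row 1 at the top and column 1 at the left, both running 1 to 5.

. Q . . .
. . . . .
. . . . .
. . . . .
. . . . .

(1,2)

Branch on row 2: col 4 → 1; col 5 → 1.
Sum: 1 + 1 = 2.

2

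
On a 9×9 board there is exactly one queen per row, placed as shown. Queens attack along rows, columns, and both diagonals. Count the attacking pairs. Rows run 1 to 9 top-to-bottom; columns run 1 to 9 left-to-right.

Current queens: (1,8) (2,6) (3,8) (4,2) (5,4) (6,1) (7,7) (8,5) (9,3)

Same column: (1,8)–(3,8) (column 8).
Same diagonal: (1,8)–(5,4) (|1−5| = |8−4| = 4).
Total attacking pairs: 2.

2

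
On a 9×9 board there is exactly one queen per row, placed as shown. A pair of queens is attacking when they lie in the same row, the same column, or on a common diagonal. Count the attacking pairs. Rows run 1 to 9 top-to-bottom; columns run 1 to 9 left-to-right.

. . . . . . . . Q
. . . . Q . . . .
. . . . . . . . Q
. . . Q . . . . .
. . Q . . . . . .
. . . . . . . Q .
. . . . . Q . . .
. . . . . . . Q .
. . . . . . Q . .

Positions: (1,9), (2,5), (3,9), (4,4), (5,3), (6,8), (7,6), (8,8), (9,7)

Same column: (1,9)–(3,9) (column 9); (6,8)–(8,8) (column 8).
Same diagonal: (4,4)–(5,3) (|4−5| = |4−3| = 1); (4,4)–(8,8) (|4−8| = |4−8| = 4); (5,3)–(9,7) (|5−9| = |3−7| = 4); (8,8)–(9,7) (|8−9| = |8−7| = 1).
Total attacking pairs: 6.

6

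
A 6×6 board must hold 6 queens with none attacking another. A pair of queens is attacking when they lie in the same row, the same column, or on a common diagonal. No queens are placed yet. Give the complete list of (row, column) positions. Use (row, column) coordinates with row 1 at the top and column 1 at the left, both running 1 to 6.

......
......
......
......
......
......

(1,4) (2,1) (3,5) (4,2) (5,6) (6,3)

Row 1: Safe: 1, 2, 3, 4, 5, 6. Place at column 4.
Row 2: attacked by (1,4)→{3,4,5}. Safe: 1, 2, 6. Place at column 1.
Row 3: attacked by (1,4)→{2,4,6}; (2,1)→{1,2}. Safe: 3, 5. Place at column 5.
Row 4: attacked by (1,4)→{1,4}; (2,1)→{1,3}; (3,5)→{4,5,6}. Safe: 2. Place at column 2.
Row 5: attacked by (1,4)→{4}; (2,1)→{1,4}; (3,5)→{3,5}; (4,2)→{1,2,3}. Safe: 6. Place at column 6.
Row 6: attacked by (1,4)→{4}; (2,1)→{1,5}; (3,5)→{2,5}; (4,2)→{2,4}; (5,6)→{5,6}. Safe: 3. Place at column 3.
Columns [4, 1, 5, 2, 6, 3], r−c [-3, 1, -2, 2, -1, 3], r+c [5, 3, 8, 6, 11, 9] are all distinct, so no two queens attack.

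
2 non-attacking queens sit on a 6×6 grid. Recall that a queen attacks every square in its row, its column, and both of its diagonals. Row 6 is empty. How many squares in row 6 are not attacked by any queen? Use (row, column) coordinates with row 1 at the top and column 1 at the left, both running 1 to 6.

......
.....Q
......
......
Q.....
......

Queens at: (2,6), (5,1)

(2,6) attacks row 6 at column 6 and diagonals 2.
(5,1) attacks row 6 at column 1 and diagonals 2.
Attacked columns: {1, 2, 6}. Safe: {3, 4, 5}.

3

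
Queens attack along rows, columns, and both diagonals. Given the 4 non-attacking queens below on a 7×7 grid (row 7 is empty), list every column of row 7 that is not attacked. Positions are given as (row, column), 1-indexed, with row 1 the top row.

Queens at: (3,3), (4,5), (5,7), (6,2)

columns 4, 6

(3,3) attacks row 7 at column 3 and diagonals 7.
(4,5) attacks row 7 at column 5 and diagonals 2.
(5,7) attacks row 7 at column 7 and diagonals 5.
(6,2) attacks row 7 at column 2 and diagonals 1, 3.
Attacked columns: {1, 2, 3, 5, 7}. Safe: {4, 6}.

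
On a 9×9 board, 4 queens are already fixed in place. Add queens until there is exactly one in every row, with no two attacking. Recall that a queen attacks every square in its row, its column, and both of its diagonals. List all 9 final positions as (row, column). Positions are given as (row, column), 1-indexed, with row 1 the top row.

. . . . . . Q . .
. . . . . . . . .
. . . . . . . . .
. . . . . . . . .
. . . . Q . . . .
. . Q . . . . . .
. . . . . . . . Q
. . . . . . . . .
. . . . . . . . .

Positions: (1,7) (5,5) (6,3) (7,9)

(1,7) (2,1) (3,4) (4,8) (5,5) (6,3) (7,9) (8,6) (9,2)

Row 2: attacked by (1,7)→{6,7,8}; (5,5)→{2,5,8}; (6,3)→{3,7}; (7,9)→{4,9}. Safe: 1. Place at column 1.
Row 3: attacked by (1,7)→{5,7,9}; (2,1)→{1,2}; (5,5)→{3,5,7}; (6,3)→{3,6}; (7,9)→{5,9}. Safe: 4, 8. Place at column 4.
Row 4: attacked by (1,7)→{4,7}; (2,1)→{1,3}; (3,4)→{3,4,5}; (5,5)→{4,5,6}; (6,3)→{1,3,5}; (7,9)→{6,9}. Safe: 2, 8. Place at column 8.
Row 8: attacked by (1,7)→{7}; (2,1)→{1,7}; (3,4)→{4,9}; (4,8)→{4,8}; (5,5)→{2,5,8}; (6,3)→{1,3,5}; (7,9)→{8,9}. Safe: 6. Place at column 6.
Row 9: attacked by (1,7)→{7}; (2,1)→{1,8}; (3,4)→{4}; (4,8)→{3,8}; (5,5)→{1,5,9}; (6,3)→{3,6}; (7,9)→{7,9}; (8,6)→{5,6,7}. Safe: 2. Place at column 2.
Columns [7, 1, 4, 8, 5, 3, 9, 6, 2], r−c [-6, 1, -1, -4, 0, 3, -2, 2, 7], r+c [8, 3, 7, 12, 10, 9, 16, 14, 11] are all distinct, so no two queens attack.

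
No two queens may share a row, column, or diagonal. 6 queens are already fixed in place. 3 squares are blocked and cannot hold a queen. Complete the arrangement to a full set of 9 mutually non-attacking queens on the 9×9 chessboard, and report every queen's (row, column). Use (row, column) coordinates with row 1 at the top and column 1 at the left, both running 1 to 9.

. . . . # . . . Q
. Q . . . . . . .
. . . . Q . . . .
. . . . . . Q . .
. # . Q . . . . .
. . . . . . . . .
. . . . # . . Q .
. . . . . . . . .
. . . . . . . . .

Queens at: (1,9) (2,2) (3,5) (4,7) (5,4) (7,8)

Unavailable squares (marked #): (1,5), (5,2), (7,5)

Row 6: attacked by (1,9)→{4,9}; (2,2)→{2,6}; (3,5)→{2,5,8}; (4,7)→{5,7,9}; (5,4)→{3,4,5}; (7,8)→{7,8,9}. Safe: 1. Place at column 1.
Row 8: attacked by (1,9)→{2,9}; (2,2)→{2,8}; (3,5)→{5}; (4,7)→{3,7}; (5,4)→{1,4,7}; (6,1)→{1,3}; (7,8)→{7,8,9}. Safe: 6. Place at column 6.
Row 9: attacked by (1,9)→{1,9}; (2,2)→{2,9}; (3,5)→{5}; (4,7)→{2,7}; (5,4)→{4,8}; (6,1)→{1,4}; (7,8)→{6,8}; (8,6)→{5,6,7}. Safe: 3. Place at column 3.
Columns [9, 2, 5, 7, 4, 1, 8, 6, 3], r−c [-8, 0, -2, -3, 1, 5, -1, 2, 6], r+c [10, 4, 8, 11, 9, 7, 15, 14, 12] are all distinct, so no two queens attack.

(1,9) (2,2) (3,5) (4,7) (5,4) (6,1) (7,8) (8,6) (9,3)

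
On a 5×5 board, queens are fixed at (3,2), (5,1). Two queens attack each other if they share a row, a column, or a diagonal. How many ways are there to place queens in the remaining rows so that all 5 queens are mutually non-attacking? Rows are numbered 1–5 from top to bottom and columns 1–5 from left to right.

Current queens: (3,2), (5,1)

Branch on row 1: col 3 → 1.
Sum: 1 = 1.

1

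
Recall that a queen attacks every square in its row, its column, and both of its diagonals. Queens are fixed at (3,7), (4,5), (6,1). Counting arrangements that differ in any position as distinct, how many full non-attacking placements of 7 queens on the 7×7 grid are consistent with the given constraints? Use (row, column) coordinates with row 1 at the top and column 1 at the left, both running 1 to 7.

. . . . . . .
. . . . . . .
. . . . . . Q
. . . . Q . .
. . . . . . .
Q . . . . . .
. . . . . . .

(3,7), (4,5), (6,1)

Branch on row 1: col 3 → 0; col 4 → 1.
Sum: 0 + 1 = 1.

1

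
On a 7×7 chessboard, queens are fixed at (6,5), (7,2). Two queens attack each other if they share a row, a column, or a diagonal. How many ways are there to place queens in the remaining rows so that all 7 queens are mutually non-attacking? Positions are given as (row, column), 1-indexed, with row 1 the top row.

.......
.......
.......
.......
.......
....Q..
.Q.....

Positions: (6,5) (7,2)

Branch on row 1: col 1 → 0; col 3 → 0; col 4 → 0; col 6 → 3; col 7 → 0.
Sum: 0 + 0 + 0 + 3 + 0 = 3.

3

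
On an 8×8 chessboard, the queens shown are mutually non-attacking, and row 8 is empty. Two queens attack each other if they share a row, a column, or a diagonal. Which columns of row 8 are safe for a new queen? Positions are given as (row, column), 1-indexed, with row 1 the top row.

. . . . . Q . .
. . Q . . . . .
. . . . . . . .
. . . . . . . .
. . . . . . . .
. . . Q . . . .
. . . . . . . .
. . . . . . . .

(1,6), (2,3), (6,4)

(1,6) attacks row 8 at column 6.
(2,3) attacks row 8 at column 3.
(6,4) attacks row 8 at column 4 and diagonals 2, 6.
Attacked columns: {2, 3, 4, 6}. Safe: {1, 5, 7, 8}.

columns 1, 5, 7, 8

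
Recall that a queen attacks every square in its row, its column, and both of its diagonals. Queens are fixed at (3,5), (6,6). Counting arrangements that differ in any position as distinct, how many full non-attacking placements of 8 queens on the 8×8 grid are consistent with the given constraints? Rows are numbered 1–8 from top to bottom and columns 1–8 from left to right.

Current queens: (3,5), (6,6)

1

Branch on row 1: col 2 → 0; col 4 → 1; col 8 → 0.
Sum: 0 + 1 + 0 = 1.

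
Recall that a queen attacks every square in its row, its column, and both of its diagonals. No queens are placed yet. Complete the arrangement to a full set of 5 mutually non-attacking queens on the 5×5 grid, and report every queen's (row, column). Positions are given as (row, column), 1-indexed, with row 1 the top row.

(1,2) (2,5) (3,3) (4,1) (5,4)

Row 1: Safe: 1, 2, 3, 4, 5. Place at column 2.
Row 2: attacked by (1,2)→{1,2,3}. Safe: 4, 5. Place at column 5.
Row 3: attacked by (1,2)→{2,4}; (2,5)→{4,5}. Safe: 1, 3. Place at column 3.
Row 4: attacked by (1,2)→{2,5}; (2,5)→{3,5}; (3,3)→{2,3,4}. Safe: 1. Place at column 1.
Row 5: attacked by (1,2)→{2}; (2,5)→{2,5}; (3,3)→{1,3,5}; (4,1)→{1,2}. Safe: 4. Place at column 4.
Columns [2, 5, 3, 1, 4], r−c [-1, -3, 0, 3, 1], r+c [3, 7, 6, 5, 9] are all distinct, so no two queens attack.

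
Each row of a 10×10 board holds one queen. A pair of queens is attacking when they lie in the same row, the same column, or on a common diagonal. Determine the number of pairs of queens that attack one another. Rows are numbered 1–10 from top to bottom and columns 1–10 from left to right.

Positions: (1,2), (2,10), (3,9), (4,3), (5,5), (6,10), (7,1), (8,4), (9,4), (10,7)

5

Same column: (2,10)–(6,10) (column 10); (8,4)–(9,4) (column 4).
Same diagonal: (2,10)–(3,9) (|2−3| = |10−9| = 1); (2,10)–(8,4) (|2−8| = |10−4| = 6); (3,9)–(8,4) (|3−8| = |9−4| = 5).
Total attacking pairs: 5.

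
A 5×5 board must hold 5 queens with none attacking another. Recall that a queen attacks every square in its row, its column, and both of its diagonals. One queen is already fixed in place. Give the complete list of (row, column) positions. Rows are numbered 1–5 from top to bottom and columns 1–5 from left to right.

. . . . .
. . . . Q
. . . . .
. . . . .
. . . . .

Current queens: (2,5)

Row 1: attacked by (2,5)→{4,5}. Safe: 1, 2, 3. Place at column 3.
Row 3: attacked by (1,3)→{1,3,5}; (2,5)→{4,5}. Safe: 2. Place at column 2.
Row 4: attacked by (1,3)→{3}; (2,5)→{3,5}; (3,2)→{1,2,3}. Safe: 4. Place at column 4.
Row 5: attacked by (1,3)→{3}; (2,5)→{2,5}; (3,2)→{2,4}; (4,4)→{3,4,5}. Safe: 1. Place at column 1.
Columns [3, 5, 2, 4, 1], r−c [-2, -3, 1, 0, 4], r+c [4, 7, 5, 8, 6] are all distinct, so no two queens attack.

(1,3) (2,5) (3,2) (4,4) (5,1)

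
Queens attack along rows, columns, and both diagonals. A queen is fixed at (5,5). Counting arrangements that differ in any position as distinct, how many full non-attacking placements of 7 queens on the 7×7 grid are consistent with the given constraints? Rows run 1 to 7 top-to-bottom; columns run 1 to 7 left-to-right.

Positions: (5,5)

6

Branch on row 1: col 2 → 1; col 3 → 2; col 4 → 1; col 6 → 1; col 7 → 1.
Sum: 1 + 2 + 1 + 1 + 1 = 6.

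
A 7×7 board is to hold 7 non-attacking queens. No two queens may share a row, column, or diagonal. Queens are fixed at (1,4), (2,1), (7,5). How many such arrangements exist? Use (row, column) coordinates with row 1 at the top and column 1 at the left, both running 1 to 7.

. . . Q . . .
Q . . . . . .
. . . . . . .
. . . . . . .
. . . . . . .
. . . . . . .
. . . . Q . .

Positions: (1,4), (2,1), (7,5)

Branch on row 3: col 3 → 1; col 7 → 0.
Sum: 1 + 0 = 1.

1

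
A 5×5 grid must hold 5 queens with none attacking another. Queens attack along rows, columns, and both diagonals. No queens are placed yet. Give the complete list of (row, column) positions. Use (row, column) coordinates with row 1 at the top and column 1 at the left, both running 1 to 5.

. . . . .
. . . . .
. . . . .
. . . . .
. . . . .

Row 1: Safe: 1, 2, 3, 4, 5. Place at column 5.
Row 2: attacked by (1,5)→{4,5}. Safe: 1, 2, 3. Place at column 2.
Row 3: attacked by (1,5)→{3,5}; (2,2)→{1,2,3}. Safe: 4. Place at column 4.
Row 4: attacked by (1,5)→{2,5}; (2,2)→{2,4}; (3,4)→{3,4,5}. Safe: 1. Place at column 1.
Row 5: attacked by (1,5)→{1,5}; (2,2)→{2,5}; (3,4)→{2,4}; (4,1)→{1,2}. Safe: 3. Place at column 3.
Columns [5, 2, 4, 1, 3], r−c [-4, 0, -1, 3, 2], r+c [6, 4, 7, 5, 8] are all distinct, so no two queens attack.

(1,5) (2,2) (3,4) (4,1) (5,3)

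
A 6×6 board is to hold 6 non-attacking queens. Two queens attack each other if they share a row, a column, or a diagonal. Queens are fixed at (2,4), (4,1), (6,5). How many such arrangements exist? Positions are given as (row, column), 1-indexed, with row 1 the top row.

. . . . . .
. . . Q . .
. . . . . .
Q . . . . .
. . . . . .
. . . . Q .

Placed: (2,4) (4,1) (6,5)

Branch on row 1: col 2 → 1; col 6 → 0.
Sum: 1 + 0 = 1.

1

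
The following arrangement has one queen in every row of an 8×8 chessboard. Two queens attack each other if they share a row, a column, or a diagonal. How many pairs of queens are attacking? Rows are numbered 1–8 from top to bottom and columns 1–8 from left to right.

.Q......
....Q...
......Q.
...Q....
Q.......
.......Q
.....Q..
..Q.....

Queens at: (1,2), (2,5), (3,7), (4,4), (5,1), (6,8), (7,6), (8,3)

All columns are distinct and no two queens satisfy |Δrow| = |Δcol|, so no pair attacks.

0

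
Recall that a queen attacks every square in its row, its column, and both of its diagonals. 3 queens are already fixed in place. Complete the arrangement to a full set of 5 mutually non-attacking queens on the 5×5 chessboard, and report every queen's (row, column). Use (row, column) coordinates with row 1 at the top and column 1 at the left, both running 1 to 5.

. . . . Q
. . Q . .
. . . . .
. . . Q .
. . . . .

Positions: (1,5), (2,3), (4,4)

Row 3: attacked by (1,5)→{3,5}; (2,3)→{2,3,4}; (4,4)→{3,4,5}. Safe: 1. Place at column 1.
Row 5: attacked by (1,5)→{1,5}; (2,3)→{3}; (3,1)→{1,3}; (4,4)→{3,4,5}. Safe: 2. Place at column 2.
Columns [5, 3, 1, 4, 2], r−c [-4, -1, 2, 0, 3], r+c [6, 5, 4, 8, 7] are all distinct, so no two queens attack.

(1,5) (2,3) (3,1) (4,4) (5,2)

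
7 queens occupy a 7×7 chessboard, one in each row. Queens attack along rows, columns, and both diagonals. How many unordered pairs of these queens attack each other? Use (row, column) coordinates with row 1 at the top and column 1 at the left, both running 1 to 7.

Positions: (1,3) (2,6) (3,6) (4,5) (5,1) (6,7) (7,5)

Same column: (2,6)–(3,6) (column 6); (4,5)–(7,5) (column 5).
Same diagonal: (3,6)–(4,5) (|3−4| = |6−5| = 1); (4,5)–(6,7) (|4−6| = |5−7| = 2).
Total attacking pairs: 4.

4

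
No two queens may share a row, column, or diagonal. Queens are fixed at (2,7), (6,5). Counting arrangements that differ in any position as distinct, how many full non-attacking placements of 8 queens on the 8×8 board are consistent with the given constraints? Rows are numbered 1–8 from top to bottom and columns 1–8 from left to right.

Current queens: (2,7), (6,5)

2

Branch on row 1: col 1 → 0; col 2 → 1; col 3 → 0; col 4 → 1.
Sum: 0 + 1 + 0 + 1 = 2.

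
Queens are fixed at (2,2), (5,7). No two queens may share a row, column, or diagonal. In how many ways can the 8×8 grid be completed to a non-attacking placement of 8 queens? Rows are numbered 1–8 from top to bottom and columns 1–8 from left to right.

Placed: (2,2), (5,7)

Branch on row 1: col 4 → 1; col 5 → 1; col 6 → 0; col 8 → 1.
Sum: 1 + 1 + 0 + 1 = 3.

3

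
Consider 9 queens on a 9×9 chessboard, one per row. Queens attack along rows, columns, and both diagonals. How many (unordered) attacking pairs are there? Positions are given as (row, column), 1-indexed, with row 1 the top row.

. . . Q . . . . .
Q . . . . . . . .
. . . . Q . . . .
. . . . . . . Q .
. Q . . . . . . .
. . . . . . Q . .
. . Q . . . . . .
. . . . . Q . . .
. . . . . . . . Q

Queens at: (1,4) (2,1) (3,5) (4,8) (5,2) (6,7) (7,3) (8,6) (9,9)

All columns are distinct and no two queens satisfy |Δrow| = |Δcol|, so no pair attacks.

0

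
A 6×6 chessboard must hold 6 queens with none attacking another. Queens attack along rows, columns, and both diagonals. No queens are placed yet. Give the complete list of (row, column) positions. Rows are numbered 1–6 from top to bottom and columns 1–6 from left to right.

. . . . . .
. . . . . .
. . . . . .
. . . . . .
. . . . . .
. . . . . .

Row 1: Safe: 1, 2, 3, 4, 5, 6. Place at column 5.
Row 2: attacked by (1,5)→{4,5,6}. Safe: 1, 2, 3. Place at column 3.
Row 3: attacked by (1,5)→{3,5}; (2,3)→{2,3,4}. Safe: 1, 6. Place at column 1.
Row 4: attacked by (1,5)→{2,5}; (2,3)→{1,3,5}; (3,1)→{1,2}. Safe: 4, 6. Place at column 6.
Row 5: attacked by (1,5)→{1,5}; (2,3)→{3,6}; (3,1)→{1,3}; (4,6)→{5,6}. Safe: 2, 4. Place at column 4.
Row 6: attacked by (1,5)→{5}; (2,3)→{3}; (3,1)→{1,4}; (4,6)→{4,6}; (5,4)→{3,4,5}. Safe: 2. Place at column 2.
Columns [5, 3, 1, 6, 4, 2], r−c [-4, -1, 2, -2, 1, 4], r+c [6, 5, 4, 10, 9, 8] are all distinct, so no two queens attack.

(1,5) (2,3) (3,1) (4,6) (5,4) (6,2)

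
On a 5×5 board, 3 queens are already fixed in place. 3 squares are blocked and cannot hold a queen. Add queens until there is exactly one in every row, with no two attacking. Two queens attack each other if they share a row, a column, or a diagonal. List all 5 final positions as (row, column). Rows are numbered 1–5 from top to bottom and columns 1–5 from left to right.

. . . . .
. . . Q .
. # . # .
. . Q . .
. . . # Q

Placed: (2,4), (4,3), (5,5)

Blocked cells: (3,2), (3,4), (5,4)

(1,2) (2,4) (3,1) (4,3) (5,5)

Row 1: attacked by (2,4)→{3,4,5}; (4,3)→{3}; (5,5)→{1,5}. Safe: 2. Place at column 2.
Row 3: attacked by (1,2)→{2,4}; (2,4)→{3,4,5}; (4,3)→{2,3,4}; (5,5)→{3,5}. Blocked: 2,4. Safe: 1. Place at column 1.
Columns [2, 4, 1, 3, 5], r−c [-1, -2, 2, 1, 0], r+c [3, 6, 4, 7, 10] are all distinct, so no two queens attack.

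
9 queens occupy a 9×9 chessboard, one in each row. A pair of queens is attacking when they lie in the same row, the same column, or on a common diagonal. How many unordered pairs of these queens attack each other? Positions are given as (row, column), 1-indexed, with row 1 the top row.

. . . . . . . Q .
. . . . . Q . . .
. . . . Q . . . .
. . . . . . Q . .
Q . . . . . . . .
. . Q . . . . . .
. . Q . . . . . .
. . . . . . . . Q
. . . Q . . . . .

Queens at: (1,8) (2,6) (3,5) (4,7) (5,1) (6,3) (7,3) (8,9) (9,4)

Same column: (6,3)–(7,3) (column 3).
Same diagonal: (1,8)–(6,3) (|1−6| = |8−3| = 5); (2,6)–(3,5) (|2−3| = |6−5| = 1); (5,1)–(7,3) (|5−7| = |1−3| = 2).
Total attacking pairs: 4.

4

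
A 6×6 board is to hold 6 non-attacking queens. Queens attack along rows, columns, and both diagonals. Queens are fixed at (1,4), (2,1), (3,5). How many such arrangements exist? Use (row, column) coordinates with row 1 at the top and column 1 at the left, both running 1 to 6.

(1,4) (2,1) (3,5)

1

Branch on row 4: col 2 → 1.
Sum: 1 = 1.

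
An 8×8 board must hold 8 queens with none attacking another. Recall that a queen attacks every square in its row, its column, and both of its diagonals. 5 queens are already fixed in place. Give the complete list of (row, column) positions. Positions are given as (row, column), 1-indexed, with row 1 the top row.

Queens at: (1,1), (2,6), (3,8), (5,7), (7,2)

Row 4: attacked by (1,1)→{1,4}; (2,6)→{4,6,8}; (3,8)→{7,8}; (5,7)→{6,7,8}; (7,2)→{2,5}. Safe: 3. Place at column 3.
Row 6: attacked by (1,1)→{1,6}; (2,6)→{2,6}; (3,8)→{5,8}; (4,3)→{1,3,5}; (5,7)→{6,7,8}; (7,2)→{1,2,3}. Safe: 4. Place at column 4.
Row 8: attacked by (1,1)→{1,8}; (2,6)→{6}; (3,8)→{3,8}; (4,3)→{3,7}; (5,7)→{4,7}; (6,4)→{2,4,6}; (7,2)→{1,2,3}. Safe: 5. Place at column 5.
Columns [1, 6, 8, 3, 7, 4, 2, 5], r−c [0, -4, -5, 1, -2, 2, 5, 3], r+c [2, 8, 11, 7, 12, 10, 9, 13] are all distinct, so no two queens attack.

(1,1) (2,6) (3,8) (4,3) (5,7) (6,4) (7,2) (8,5)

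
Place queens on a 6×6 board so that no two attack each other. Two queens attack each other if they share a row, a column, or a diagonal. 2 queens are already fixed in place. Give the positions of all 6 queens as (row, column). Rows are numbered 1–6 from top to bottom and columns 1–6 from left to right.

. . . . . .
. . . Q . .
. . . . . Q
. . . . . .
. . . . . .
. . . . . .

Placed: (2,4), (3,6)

Row 1: attacked by (2,4)→{3,4,5}; (3,6)→{4,6}. Safe: 1, 2. Place at column 2.
Row 4: attacked by (1,2)→{2,5}; (2,4)→{2,4,6}; (3,6)→{5,6}. Safe: 1, 3. Place at column 1.
Row 5: attacked by (1,2)→{2,6}; (2,4)→{1,4}; (3,6)→{4,6}; (4,1)→{1,2}. Safe: 3, 5. Place at column 3.
Row 6: attacked by (1,2)→{2}; (2,4)→{4}; (3,6)→{3,6}; (4,1)→{1,3}; (5,3)→{2,3,4}. Safe: 5. Place at column 5.
Columns [2, 4, 6, 1, 3, 5], r−c [-1, -2, -3, 3, 2, 1], r+c [3, 6, 9, 5, 8, 11] are all distinct, so no two queens attack.

(1,2) (2,4) (3,6) (4,1) (5,3) (6,5)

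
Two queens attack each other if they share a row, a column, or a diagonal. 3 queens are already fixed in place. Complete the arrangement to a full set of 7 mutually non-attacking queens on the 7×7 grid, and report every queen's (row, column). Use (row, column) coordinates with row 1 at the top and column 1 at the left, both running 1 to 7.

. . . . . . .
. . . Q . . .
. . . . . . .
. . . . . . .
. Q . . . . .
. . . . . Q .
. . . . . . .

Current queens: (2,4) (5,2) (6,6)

(1,7) (2,4) (3,1) (4,5) (5,2) (6,6) (7,3)

Row 1: attacked by (2,4)→{3,4,5}; (5,2)→{2,6}; (6,6)→{1,6}. Safe: 7. Place at column 7.
Row 3: attacked by (1,7)→{5,7}; (2,4)→{3,4,5}; (5,2)→{2,4}; (6,6)→{3,6}. Safe: 1. Place at column 1.
Row 4: attacked by (1,7)→{4,7}; (2,4)→{2,4,6}; (3,1)→{1,2}; (5,2)→{1,2,3}; (6,6)→{4,6}. Safe: 5. Place at column 5.
Row 7: attacked by (1,7)→{1,7}; (2,4)→{4}; (3,1)→{1,5}; (4,5)→{2,5}; (5,2)→{2,4}; (6,6)→{5,6,7}. Safe: 3. Place at column 3.
Columns [7, 4, 1, 5, 2, 6, 3], r−c [-6, -2, 2, -1, 3, 0, 4], r+c [8, 6, 4, 9, 7, 12, 10] are all distinct, so no two queens attack.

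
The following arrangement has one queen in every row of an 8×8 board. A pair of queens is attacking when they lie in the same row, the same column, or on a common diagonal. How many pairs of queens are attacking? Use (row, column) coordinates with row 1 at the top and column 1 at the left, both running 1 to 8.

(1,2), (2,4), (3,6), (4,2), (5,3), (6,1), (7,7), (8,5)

Same column: (1,2)–(4,2) (column 2).
Same diagonal: (2,4)–(4,2) (|2−4| = |4−2| = 2); (4,2)–(5,3) (|4−5| = |2−3| = 1).
Total attacking pairs: 3.

3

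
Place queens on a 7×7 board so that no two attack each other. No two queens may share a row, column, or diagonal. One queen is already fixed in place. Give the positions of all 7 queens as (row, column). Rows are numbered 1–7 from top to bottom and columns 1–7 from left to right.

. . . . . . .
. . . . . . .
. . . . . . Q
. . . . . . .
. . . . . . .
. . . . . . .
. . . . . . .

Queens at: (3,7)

(1,4) (2,2) (3,7) (4,5) (5,3) (6,1) (7,6)

Row 1: attacked by (3,7)→{5,7}. Safe: 1, 2, 3, 4, 6. Place at column 4.
Row 2: attacked by (1,4)→{3,4,5}; (3,7)→{6,7}. Safe: 1, 2. Place at column 2.
Row 4: attacked by (1,4)→{1,4,7}; (2,2)→{2,4}; (3,7)→{6,7}. Safe: 3, 5. Place at column 5.
Row 5: attacked by (1,4)→{4}; (2,2)→{2,5}; (3,7)→{5,7}; (4,5)→{4,5,6}. Safe: 1, 3. Place at column 3.
Row 6: attacked by (1,4)→{4}; (2,2)→{2,6}; (3,7)→{4,7}; (4,5)→{3,5,7}; (5,3)→{2,3,4}. Safe: 1. Place at column 1.
Row 7: attacked by (1,4)→{4}; (2,2)→{2,7}; (3,7)→{3,7}; (4,5)→{2,5}; (5,3)→{1,3,5}; (6,1)→{1,2}. Safe: 6. Place at column 6.
Columns [4, 2, 7, 5, 3, 1, 6], r−c [-3, 0, -4, -1, 2, 5, 1], r+c [5, 4, 10, 9, 8, 7, 13] are all distinct, so no two queens attack.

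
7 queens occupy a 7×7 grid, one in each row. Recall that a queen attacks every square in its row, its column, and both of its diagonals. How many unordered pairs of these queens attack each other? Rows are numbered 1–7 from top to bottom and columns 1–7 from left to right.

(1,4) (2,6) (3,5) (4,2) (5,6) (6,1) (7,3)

Same column: (2,6)–(5,6) (column 6).
Same diagonal: (2,6)–(3,5) (|2−3| = |6−5| = 1).
Total attacking pairs: 2.

2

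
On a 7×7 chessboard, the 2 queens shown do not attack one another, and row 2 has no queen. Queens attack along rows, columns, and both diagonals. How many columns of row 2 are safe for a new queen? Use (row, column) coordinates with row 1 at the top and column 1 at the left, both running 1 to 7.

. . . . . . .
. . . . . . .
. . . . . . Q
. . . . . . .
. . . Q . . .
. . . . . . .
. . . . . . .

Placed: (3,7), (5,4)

(3,7) attacks row 2 at column 7 and diagonals 6.
(5,4) attacks row 2 at column 4 and diagonals 1, 7.
Attacked columns: {1, 4, 6, 7}. Safe: {2, 3, 5}.

3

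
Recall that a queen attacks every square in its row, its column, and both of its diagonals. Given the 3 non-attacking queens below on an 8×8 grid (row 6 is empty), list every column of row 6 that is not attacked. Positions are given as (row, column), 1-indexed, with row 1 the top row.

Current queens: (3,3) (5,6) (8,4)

(3,3) attacks row 6 at column 3 and diagonals 6.
(5,6) attacks row 6 at column 6 and diagonals 5, 7.
(8,4) attacks row 6 at column 4 and diagonals 2, 6.
Attacked columns: {2, 3, 4, 5, 6, 7}. Safe: {1, 8}.

columns 1, 8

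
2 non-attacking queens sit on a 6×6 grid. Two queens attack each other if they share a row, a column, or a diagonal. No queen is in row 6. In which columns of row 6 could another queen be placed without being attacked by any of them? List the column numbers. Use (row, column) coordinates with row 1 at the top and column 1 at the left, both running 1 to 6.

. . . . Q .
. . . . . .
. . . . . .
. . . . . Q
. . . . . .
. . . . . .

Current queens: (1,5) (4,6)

columns 1, 2, 3

(1,5) attacks row 6 at column 5.
(4,6) attacks row 6 at column 6 and diagonals 4.
Attacked columns: {4, 5, 6}. Safe: {1, 2, 3}.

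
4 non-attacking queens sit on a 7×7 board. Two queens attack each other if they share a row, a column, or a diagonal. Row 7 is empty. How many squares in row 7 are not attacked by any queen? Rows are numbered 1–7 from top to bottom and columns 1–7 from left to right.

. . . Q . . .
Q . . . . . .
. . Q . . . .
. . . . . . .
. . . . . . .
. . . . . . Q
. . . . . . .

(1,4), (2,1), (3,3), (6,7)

2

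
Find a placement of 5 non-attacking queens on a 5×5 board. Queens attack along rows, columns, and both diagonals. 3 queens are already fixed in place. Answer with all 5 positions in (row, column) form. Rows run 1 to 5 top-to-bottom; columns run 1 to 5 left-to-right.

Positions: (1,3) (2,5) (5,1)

Row 3: attacked by (1,3)→{1,3,5}; (2,5)→{4,5}; (5,1)→{1,3}. Safe: 2. Place at column 2.
Row 4: attacked by (1,3)→{3}; (2,5)→{3,5}; (3,2)→{1,2,3}; (5,1)→{1,2}. Safe: 4. Place at column 4.
Columns [3, 5, 2, 4, 1], r−c [-2, -3, 1, 0, 4], r+c [4, 7, 5, 8, 6] are all distinct, so no two queens attack.

(1,3) (2,5) (3,2) (4,4) (5,1)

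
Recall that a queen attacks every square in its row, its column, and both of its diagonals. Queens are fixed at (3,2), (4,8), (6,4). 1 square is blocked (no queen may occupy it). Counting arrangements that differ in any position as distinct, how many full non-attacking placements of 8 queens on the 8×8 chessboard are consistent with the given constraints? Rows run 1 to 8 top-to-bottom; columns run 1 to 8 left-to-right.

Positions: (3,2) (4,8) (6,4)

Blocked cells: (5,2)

2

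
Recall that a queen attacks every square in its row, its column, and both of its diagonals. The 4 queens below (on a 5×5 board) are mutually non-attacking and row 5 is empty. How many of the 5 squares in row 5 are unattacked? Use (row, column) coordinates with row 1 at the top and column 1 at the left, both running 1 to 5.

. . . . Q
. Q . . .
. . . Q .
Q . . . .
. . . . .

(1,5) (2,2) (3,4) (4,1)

(1,5) attacks row 5 at column 5 and diagonals 1.
(2,2) attacks row 5 at column 2 and diagonals 5.
(3,4) attacks row 5 at column 4 and diagonals 2.
(4,1) attacks row 5 at column 1 and diagonals 2.
Attacked columns: {1, 2, 4, 5}. Safe: {3}.

1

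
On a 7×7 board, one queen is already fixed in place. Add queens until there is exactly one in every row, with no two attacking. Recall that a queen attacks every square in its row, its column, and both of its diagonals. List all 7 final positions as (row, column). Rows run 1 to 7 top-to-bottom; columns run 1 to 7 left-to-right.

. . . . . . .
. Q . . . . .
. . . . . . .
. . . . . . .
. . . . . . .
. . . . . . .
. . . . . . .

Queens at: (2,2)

Row 1: attacked by (2,2)→{1,2,3}. Safe: 4, 5, 6, 7. Place at column 7.
Row 3: attacked by (1,7)→{5,7}; (2,2)→{1,2,3}. Safe: 4, 6. Place at column 4.
Row 4: attacked by (1,7)→{4,7}; (2,2)→{2,4}; (3,4)→{3,4,5}. Safe: 1, 6. Place at column 6.
Row 5: attacked by (1,7)→{3,7}; (2,2)→{2,5}; (3,4)→{2,4,6}; (4,6)→{5,6,7}. Safe: 1. Place at column 1.
Row 6: attacked by (1,7)→{2,7}; (2,2)→{2,6}; (3,4)→{1,4,7}; (4,6)→{4,6}; (5,1)→{1,2}. Safe: 3, 5. Place at column 3.
Row 7: attacked by (1,7)→{1,7}; (2,2)→{2,7}; (3,4)→{4}; (4,6)→{3,6}; (5,1)→{1,3}; (6,3)→{2,3,4}. Safe: 5. Place at column 5.
Columns [7, 2, 4, 6, 1, 3, 5], r−c [-6, 0, -1, -2, 4, 3, 2], r+c [8, 4, 7, 10, 6, 9, 12] are all distinct, so no two queens attack.

(1,7) (2,2) (3,4) (4,6) (5,1) (6,3) (7,5)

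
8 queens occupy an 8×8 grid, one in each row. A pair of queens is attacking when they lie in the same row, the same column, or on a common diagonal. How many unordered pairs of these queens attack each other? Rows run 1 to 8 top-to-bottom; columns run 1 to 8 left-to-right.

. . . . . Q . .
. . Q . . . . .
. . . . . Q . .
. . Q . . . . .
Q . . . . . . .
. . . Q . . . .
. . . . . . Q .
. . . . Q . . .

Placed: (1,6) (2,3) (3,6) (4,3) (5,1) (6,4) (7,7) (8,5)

3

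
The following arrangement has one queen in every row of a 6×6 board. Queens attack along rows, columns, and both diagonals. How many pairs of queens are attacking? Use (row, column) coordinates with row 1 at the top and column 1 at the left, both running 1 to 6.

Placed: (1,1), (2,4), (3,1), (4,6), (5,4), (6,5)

Same column: (1,1)–(3,1) (column 1); (2,4)–(5,4) (column 4).
Same diagonal: (2,4)–(4,6) (|2−4| = |4−6| = 2); (5,4)–(6,5) (|5−6| = |4−5| = 1).
Total attacking pairs: 4.

4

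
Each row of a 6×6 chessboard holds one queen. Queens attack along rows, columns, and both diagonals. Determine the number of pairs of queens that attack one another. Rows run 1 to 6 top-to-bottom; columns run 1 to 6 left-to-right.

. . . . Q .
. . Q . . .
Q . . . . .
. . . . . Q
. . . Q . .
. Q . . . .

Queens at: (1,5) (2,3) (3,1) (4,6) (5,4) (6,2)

0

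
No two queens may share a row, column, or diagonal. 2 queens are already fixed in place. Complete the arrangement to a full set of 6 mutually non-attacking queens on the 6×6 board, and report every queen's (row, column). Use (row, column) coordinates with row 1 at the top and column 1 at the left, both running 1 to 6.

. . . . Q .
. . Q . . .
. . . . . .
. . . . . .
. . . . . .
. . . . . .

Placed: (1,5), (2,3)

(1,5) (2,3) (3,1) (4,6) (5,4) (6,2)

Row 3: attacked by (1,5)→{3,5}; (2,3)→{2,3,4}. Safe: 1, 6. Place at column 1.
Row 4: attacked by (1,5)→{2,5}; (2,3)→{1,3,5}; (3,1)→{1,2}. Safe: 4, 6. Place at column 6.
Row 5: attacked by (1,5)→{1,5}; (2,3)→{3,6}; (3,1)→{1,3}; (4,6)→{5,6}. Safe: 2, 4. Place at column 4.
Row 6: attacked by (1,5)→{5}; (2,3)→{3}; (3,1)→{1,4}; (4,6)→{4,6}; (5,4)→{3,4,5}. Safe: 2. Place at column 2.
Columns [5, 3, 1, 6, 4, 2], r−c [-4, -1, 2, -2, 1, 4], r+c [6, 5, 4, 10, 9, 8] are all distinct, so no two queens attack.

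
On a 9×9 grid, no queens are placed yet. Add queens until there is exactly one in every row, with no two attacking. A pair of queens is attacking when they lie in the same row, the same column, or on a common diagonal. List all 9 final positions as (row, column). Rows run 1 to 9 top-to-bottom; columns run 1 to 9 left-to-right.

(1,5) (2,9) (3,4) (4,6) (5,8) (6,2) (7,7) (8,1) (9,3)

Row 1: Safe: 1, 2, 3, 4, 5, 6, 7, 8, 9. Place at column 5.
Row 2: attacked by (1,5)→{4,5,6}. Safe: 1, 2, 3, 7, 8, 9. Place at column 9.
Row 3: attacked by (1,5)→{3,5,7}; (2,9)→{8,9}. Safe: 1, 2, 4, 6. Place at column 4.
Row 4: attacked by (1,5)→{2,5,8}; (2,9)→{7,9}; (3,4)→{3,4,5}. Safe: 1, 6. Place at column 6.
Row 5: attacked by (1,5)→{1,5,9}; (2,9)→{6,9}; (3,4)→{2,4,6}; (4,6)→{5,6,7}. Safe: 3, 8. Place at column 8.
Row 6: attacked by (1,5)→{5}; (2,9)→{5,9}; (3,4)→{1,4,7}; (4,6)→{4,6,8}; (5,8)→{7,8,9}. Safe: 2, 3. Place at column 2.
Row 7: attacked by (1,5)→{5}; (2,9)→{4,9}; (3,4)→{4,8}; (4,6)→{3,6,9}; (5,8)→{6,8}; (6,2)→{1,2,3}. Safe: 7. Place at column 7.
Row 8: attacked by (1,5)→{5}; (2,9)→{3,9}; (3,4)→{4,9}; (4,6)→{2,6}; (5,8)→{5,8}; (6,2)→{2,4}; (7,7)→{6,7,8}. Safe: 1. Place at column 1.
Row 9: attacked by (1,5)→{5}; (2,9)→{2,9}; (3,4)→{4}; (4,6)→{1,6}; (5,8)→{4,8}; (6,2)→{2,5}; (7,7)→{5,7,9}; (8,1)→{1,2}. Safe: 3. Place at column 3.
Columns [5, 9, 4, 6, 8, 2, 7, 1, 3], r−c [-4, -7, -1, -2, -3, 4, 0, 7, 6], r+c [6, 11, 7, 10, 13, 8, 14, 9, 12] are all distinct, so no two queens attack.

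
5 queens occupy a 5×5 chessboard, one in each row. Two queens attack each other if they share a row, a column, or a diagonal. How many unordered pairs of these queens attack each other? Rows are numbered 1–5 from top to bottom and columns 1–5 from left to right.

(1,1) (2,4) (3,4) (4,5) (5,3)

Same column: (2,4)–(3,4) (column 4).
Same diagonal: (3,4)–(4,5) (|3−4| = |4−5| = 1).
Total attacking pairs: 2.

2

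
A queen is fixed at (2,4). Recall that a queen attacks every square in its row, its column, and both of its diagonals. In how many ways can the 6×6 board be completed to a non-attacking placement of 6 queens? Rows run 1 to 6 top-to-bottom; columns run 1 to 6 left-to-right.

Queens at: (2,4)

1

Branch on row 1: col 1 → 0; col 2 → 1; col 6 → 0.
Sum: 0 + 1 + 0 = 1.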